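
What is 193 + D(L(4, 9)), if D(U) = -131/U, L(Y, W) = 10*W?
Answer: 17239/90 ≈ 191.54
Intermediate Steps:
193 + D(L(4, 9)) = 193 - 131/(10*9) = 193 - 131/90 = 17239/90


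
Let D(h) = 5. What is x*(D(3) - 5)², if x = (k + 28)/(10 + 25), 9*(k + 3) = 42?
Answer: 0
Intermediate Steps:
k = 5/3 (k = -3 + (⅑)*42 = -3 + 14/3 = 5/3 ≈ 1.6667)
x = 89/105 (x = (5/3 + 28)/(10 + 25) = (89/3)/35 = (89/3)*(1/35) = 89/105 ≈ 0.84762)
x*(D(3) - 5)² = 89*(5 - 5)²/105 = (89/105)*0² = (89/105)*0 = 0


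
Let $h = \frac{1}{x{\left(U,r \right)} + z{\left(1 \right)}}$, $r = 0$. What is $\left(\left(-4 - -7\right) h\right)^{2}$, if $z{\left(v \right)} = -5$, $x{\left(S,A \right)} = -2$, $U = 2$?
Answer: $\frac{9}{49} \approx 0.18367$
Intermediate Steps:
$h = - \frac{1}{7}$ ($h = \frac{1}{-2 - 5} = \frac{1}{-7} = - \frac{1}{7} \approx -0.14286$)
$\left(\left(-4 - -7\right) h\right)^{2} = \left(\left(-4 - -7\right) \left(- \frac{1}{7}\right)\right)^{2} = \left(\left(-4 + \left(-1 + 8\right)\right) \left(- \frac{1}{7}\right)\right)^{2} = \left(\left(-4 + 7\right) \left(- \frac{1}{7}\right)\right)^{2} = \left(3 \left(- \frac{1}{7}\right)\right)^{2} = \left(- \frac{3}{7}\right)^{2} = \frac{9}{49}$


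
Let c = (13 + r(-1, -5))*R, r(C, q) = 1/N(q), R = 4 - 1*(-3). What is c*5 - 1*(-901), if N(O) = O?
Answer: 1349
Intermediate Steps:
R = 7 (R = 4 + 3 = 7)
r(C, q) = 1/q
c = 448/5 (c = (13 + 1/(-5))*7 = (13 - ⅕)*7 = (64/5)*7 = 448/5 ≈ 89.600)
c*5 - 1*(-901) = (448/5)*5 - 1*(-901) = 448 + 901 = 1349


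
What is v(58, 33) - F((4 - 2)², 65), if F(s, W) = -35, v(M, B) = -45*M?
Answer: -2575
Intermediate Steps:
v(58, 33) - F((4 - 2)², 65) = -45*58 - 1*(-35) = -2610 + 35 = -2575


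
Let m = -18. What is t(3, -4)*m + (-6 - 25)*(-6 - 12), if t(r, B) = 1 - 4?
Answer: 612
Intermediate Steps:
t(r, B) = -3
t(3, -4)*m + (-6 - 25)*(-6 - 12) = -3*(-18) + (-6 - 25)*(-6 - 12) = 54 - 31*(-18) = 54 + 558 = 612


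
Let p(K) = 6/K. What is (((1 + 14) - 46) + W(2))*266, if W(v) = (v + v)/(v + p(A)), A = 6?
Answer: -23674/3 ≈ -7891.3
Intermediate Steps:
W(v) = 2*v/(1 + v) (W(v) = (v + v)/(v + 6/6) = (2*v)/(v + 6*(1/6)) = (2*v)/(v + 1) = (2*v)/(1 + v) = 2*v/(1 + v))
(((1 + 14) - 46) + W(2))*266 = (((1 + 14) - 46) + 2*2/(1 + 2))*266 = ((15 - 46) + 2*2/3)*266 = (-31 + 2*2*(1/3))*266 = (-31 + 4/3)*266 = -89/3*266 = -23674/3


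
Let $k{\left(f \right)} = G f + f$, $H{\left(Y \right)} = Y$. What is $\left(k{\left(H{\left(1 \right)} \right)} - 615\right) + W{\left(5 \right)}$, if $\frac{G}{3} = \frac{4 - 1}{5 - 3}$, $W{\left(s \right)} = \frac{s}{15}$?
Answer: $- \frac{3655}{6} \approx -609.17$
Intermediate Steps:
$W{\left(s \right)} = \frac{s}{15}$ ($W{\left(s \right)} = s \frac{1}{15} = \frac{s}{15}$)
$G = \frac{9}{2}$ ($G = 3 \frac{4 - 1}{5 - 3} = 3 \cdot \frac{3}{2} = \frac{9}{2} \approx 4.5$)
$k{\left(f \right)} = \frac{11 f}{2}$ ($k{\left(f \right)} = \frac{9 f}{2} + f = \frac{11 f}{2}$)
$\left(k{\left(H{\left(1 \right)} \right)} - 615\right) + W{\left(5 \right)} = \left(\frac{11}{2} \cdot 1 - 615\right) + \frac{1}{15} \cdot 5 = \left(\frac{11}{2} - 615\right) + \frac{1}{3} = - \frac{1219}{2} + \frac{1}{3} = - \frac{3655}{6}$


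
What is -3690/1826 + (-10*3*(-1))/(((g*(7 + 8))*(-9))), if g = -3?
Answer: -47989/24651 ≈ -1.9467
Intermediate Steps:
-3690/1826 + (-10*3*(-1))/(((g*(7 + 8))*(-9))) = -3690/1826 + (-10*3*(-1))/((-3*(7 + 8)*(-9))) = -3690*1/1826 + (-30*(-1))/((-3*15*(-9))) = -1845/913 + 30/((-45*(-9))) = -1845/913 + 30/405 = -1845/913 + 30*(1/405) = -1845/913 + 2/27 = -47989/24651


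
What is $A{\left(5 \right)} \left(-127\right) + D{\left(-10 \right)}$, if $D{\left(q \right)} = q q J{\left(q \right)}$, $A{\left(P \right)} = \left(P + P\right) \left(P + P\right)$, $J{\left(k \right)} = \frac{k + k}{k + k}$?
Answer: $-12600$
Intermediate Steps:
$J{\left(k \right)} = 1$ ($J{\left(k \right)} = \frac{2 k}{2 k} = 2 k \frac{1}{2 k} = 1$)
$A{\left(P \right)} = 4 P^{2}$ ($A{\left(P \right)} = 2 P 2 P = 4 P^{2}$)
$D{\left(q \right)} = q^{2}$ ($D{\left(q \right)} = q q 1 = q^{2} \cdot 1 = q^{2}$)
$A{\left(5 \right)} \left(-127\right) + D{\left(-10 \right)} = 4 \cdot 5^{2} \left(-127\right) + \left(-10\right)^{2} = 4 \cdot 25 \left(-127\right) + 100 = 100 \left(-127\right) + 100 = -12700 + 100 = -12600$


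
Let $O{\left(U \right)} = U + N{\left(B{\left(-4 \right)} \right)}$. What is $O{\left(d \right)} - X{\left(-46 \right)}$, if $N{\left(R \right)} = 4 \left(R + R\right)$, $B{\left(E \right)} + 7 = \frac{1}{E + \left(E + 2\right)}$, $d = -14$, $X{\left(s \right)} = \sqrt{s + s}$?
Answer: $- \frac{214}{3} - 2 i \sqrt{23} \approx -71.333 - 9.5917 i$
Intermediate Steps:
$X{\left(s \right)} = \sqrt{2} \sqrt{s}$ ($X{\left(s \right)} = \sqrt{2 s} = \sqrt{2} \sqrt{s}$)
$B{\left(E \right)} = -7 + \frac{1}{2 + 2 E}$ ($B{\left(E \right)} = -7 + \frac{1}{E + \left(E + 2\right)} = -7 + \frac{1}{E + \left(2 + E\right)} = -7 + \frac{1}{2 + 2 E}$)
$N{\left(R \right)} = 8 R$ ($N{\left(R \right)} = 4 \cdot 2 R = 8 R$)
$O{\left(U \right)} = - \frac{172}{3} + U$ ($O{\left(U \right)} = U + 8 \frac{-13 - -56}{2 \left(1 - 4\right)} = U + 8 \frac{-13 + 56}{2 \left(-3\right)} = U + 8 \cdot \frac{1}{2} \left(- \frac{1}{3}\right) 43 = U + 8 \left(- \frac{43}{6}\right) = U - \frac{172}{3} = - \frac{172}{3} + U$)
$O{\left(d \right)} - X{\left(-46 \right)} = \left(- \frac{172}{3} - 14\right) - \sqrt{2} \sqrt{-46} = - \frac{214}{3} - \sqrt{2} i \sqrt{46} = - \frac{214}{3} - 2 i \sqrt{23}$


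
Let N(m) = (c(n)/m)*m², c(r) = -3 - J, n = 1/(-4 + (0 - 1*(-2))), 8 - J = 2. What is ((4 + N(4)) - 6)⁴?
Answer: 2085136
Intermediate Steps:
J = 6 (J = 8 - 1*2 = 8 - 2 = 6)
n = -½ (n = 1/(-4 + (0 + 2)) = 1/(-4 + 2) = 1/(-2) = -½ ≈ -0.50000)
c(r) = -9 (c(r) = -3 - 1*6 = -3 - 6 = -9)
N(m) = -9*m (N(m) = (-9/m)*m² = -9*m)
((4 + N(4)) - 6)⁴ = ((4 - 9*4) - 6)⁴ = ((4 - 36) - 6)⁴ = (-32 - 6)⁴ = (-38)⁴ = 2085136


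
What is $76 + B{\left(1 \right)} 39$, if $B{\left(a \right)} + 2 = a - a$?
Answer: $-2$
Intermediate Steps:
$B{\left(a \right)} = -2$ ($B{\left(a \right)} = -2 + \left(a - a\right) = -2 + 0 = -2$)
$76 + B{\left(1 \right)} 39 = 76 - 78 = -2$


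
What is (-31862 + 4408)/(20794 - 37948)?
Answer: 13727/8577 ≈ 1.6004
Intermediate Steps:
(-31862 + 4408)/(20794 - 37948) = -27454/(-17154) = -27454*(-1/17154) = 13727/8577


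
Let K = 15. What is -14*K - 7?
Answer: -217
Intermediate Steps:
-14*K - 7 = -14*15 - 7 = -210 - 7 = -217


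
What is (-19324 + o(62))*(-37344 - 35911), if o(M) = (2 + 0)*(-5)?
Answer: 1416312170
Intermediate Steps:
o(M) = -10 (o(M) = 2*(-5) = -10)
(-19324 + o(62))*(-37344 - 35911) = (-19324 - 10)*(-37344 - 35911) = -19334*(-73255) = 1416312170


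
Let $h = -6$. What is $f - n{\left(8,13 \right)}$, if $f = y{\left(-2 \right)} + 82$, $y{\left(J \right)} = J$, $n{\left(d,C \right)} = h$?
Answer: $86$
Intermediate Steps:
$n{\left(d,C \right)} = -6$
$f = 80$ ($f = -2 + 82 = 80$)
$f - n{\left(8,13 \right)} = 80 - -6 = 80 + 6 = 86$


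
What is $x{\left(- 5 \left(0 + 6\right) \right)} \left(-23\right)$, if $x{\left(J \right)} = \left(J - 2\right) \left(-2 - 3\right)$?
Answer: $-3680$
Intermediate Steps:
$x{\left(J \right)} = 10 - 5 J$ ($x{\left(J \right)} = \left(-2 + J\right) \left(-5\right) = 10 - 5 J$)
$x{\left(- 5 \left(0 + 6\right) \right)} \left(-23\right) = \left(10 - 5 \left(- 5 \left(0 + 6\right)\right)\right) \left(-23\right) = \left(10 - 5 \left(\left(-5\right) 6\right)\right) \left(-23\right) = \left(10 - -150\right) \left(-23\right) = \left(10 + 150\right) \left(-23\right) = 160 \left(-23\right) = -3680$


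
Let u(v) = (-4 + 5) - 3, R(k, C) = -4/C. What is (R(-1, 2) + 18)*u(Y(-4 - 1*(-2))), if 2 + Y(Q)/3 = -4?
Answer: -32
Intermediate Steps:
Y(Q) = -18 (Y(Q) = -6 + 3*(-4) = -6 - 12 = -18)
u(v) = -2 (u(v) = 1 - 3 = -2)
(R(-1, 2) + 18)*u(Y(-4 - 1*(-2))) = (-4/2 + 18)*(-2) = (-4*½ + 18)*(-2) = (-2 + 18)*(-2) = 16*(-2) = -32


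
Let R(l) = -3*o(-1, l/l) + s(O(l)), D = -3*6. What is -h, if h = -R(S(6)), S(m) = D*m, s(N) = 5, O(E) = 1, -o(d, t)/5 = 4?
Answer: 65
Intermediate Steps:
o(d, t) = -20 (o(d, t) = -5*4 = -20)
D = -18
S(m) = -18*m
R(l) = 65 (R(l) = -3*(-20) + 5 = 60 + 5 = 65)
h = -65 (h = -1*65 = -65)
-h = -1*(-65) = 65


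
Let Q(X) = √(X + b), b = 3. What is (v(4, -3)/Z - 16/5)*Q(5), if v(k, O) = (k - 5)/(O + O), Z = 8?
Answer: -763*√2/120 ≈ -8.9920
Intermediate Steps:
Q(X) = √(3 + X) (Q(X) = √(X + 3) = √(3 + X))
v(k, O) = (-5 + k)/(2*O) (v(k, O) = (-5 + k)/((2*O)) = (-5 + k)*(1/(2*O)) = (-5 + k)/(2*O))
(v(4, -3)/Z - 16/5)*Q(5) = (((½)*(-5 + 4)/(-3))/8 - 16/5)*√(3 + 5) = (((½)*(-⅓)*(-1))*(⅛) - 16*⅕)*√8 = ((⅙)*(⅛) - 16/5)*(2*√2) = (1/48 - 16/5)*(2*√2) = -763*√2/120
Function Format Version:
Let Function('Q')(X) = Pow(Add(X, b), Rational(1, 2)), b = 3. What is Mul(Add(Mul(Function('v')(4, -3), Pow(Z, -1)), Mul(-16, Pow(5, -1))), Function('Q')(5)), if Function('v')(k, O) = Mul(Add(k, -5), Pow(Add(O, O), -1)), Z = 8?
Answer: Mul(Rational(-763, 120), Pow(2, Rational(1, 2))) ≈ -8.9920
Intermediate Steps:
Function('Q')(X) = Pow(Add(3, X), Rational(1, 2)) (Function('Q')(X) = Pow(Add(X, 3), Rational(1, 2)) = Pow(Add(3, X), Rational(1, 2)))
Function('v')(k, O) = Mul(Rational(1, 2), Pow(O, -1), Add(-5, k)) (Function('v')(k, O) = Mul(Add(-5, k), Pow(Mul(2, O), -1)) = Mul(Add(-5, k), Mul(Rational(1, 2), Pow(O, -1))) = Mul(Rational(1, 2), Pow(O, -1), Add(-5, k)))
Mul(Add(Mul(Function('v')(4, -3), Pow(Z, -1)), Mul(-16, Pow(5, -1))), Function('Q')(5)) = Mul(Add(Mul(Mul(Rational(1, 2), Pow(-3, -1), Add(-5, 4)), Pow(8, -1)), Mul(-16, Pow(5, -1))), Pow(Add(3, 5), Rational(1, 2))) = Mul(Add(Mul(Mul(Rational(1, 2), Rational(-1, 3), -1), Rational(1, 8)), Mul(-16, Rational(1, 5))), Pow(8, Rational(1, 2))) = Mul(Add(Mul(Rational(1, 6), Rational(1, 8)), Rational(-16, 5)), Mul(2, Pow(2, Rational(1, 2)))) = Mul(Add(Rational(1, 48), Rational(-16, 5)), Mul(2, Pow(2, Rational(1, 2)))) = Mul(Rational(-763, 240), Mul(2, Pow(2, Rational(1, 2)))) = Mul(Rational(-763, 120), Pow(2, Rational(1, 2)))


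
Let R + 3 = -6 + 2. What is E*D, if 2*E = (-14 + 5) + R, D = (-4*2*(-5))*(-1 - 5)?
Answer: 1920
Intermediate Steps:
R = -7 (R = -3 + (-6 + 2) = -3 - 4 = -7)
D = -240 (D = -8*(-5)*(-6) = 40*(-6) = -240)
E = -8 (E = ((-14 + 5) - 7)/2 = (-9 - 7)/2 = (½)*(-16) = -8)
E*D = -8*(-240) = 1920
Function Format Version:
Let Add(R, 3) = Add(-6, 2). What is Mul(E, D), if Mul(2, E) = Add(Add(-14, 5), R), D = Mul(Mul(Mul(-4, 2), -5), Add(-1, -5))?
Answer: 1920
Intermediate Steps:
R = -7 (R = Add(-3, Add(-6, 2)) = Add(-3, -4) = -7)
D = -240 (D = Mul(Mul(-8, -5), -6) = Mul(40, -6) = -240)
E = -8 (E = Mul(Rational(1, 2), Add(Add(-14, 5), -7)) = Mul(Rational(1, 2), Add(-9, -7)) = Mul(Rational(1, 2), -16) = -8)
Mul(E, D) = Mul(-8, -240) = 1920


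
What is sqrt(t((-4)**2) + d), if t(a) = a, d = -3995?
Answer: I*sqrt(3979) ≈ 63.079*I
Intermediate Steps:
sqrt(t((-4)**2) + d) = sqrt((-4)**2 - 3995) = sqrt(16 - 3995) = sqrt(-3979) = I*sqrt(3979)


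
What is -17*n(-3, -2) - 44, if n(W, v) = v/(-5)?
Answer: -254/5 ≈ -50.800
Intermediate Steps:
n(W, v) = -v/5 (n(W, v) = v*(-1/5) = -v/5)
-17*n(-3, -2) - 44 = -(-17)*(-2)/5 - 44 = -17*2/5 - 44 = -34/5 - 44 = -254/5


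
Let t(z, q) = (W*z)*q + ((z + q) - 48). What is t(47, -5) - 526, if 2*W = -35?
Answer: 7161/2 ≈ 3580.5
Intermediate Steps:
W = -35/2 (W = (1/2)*(-35) = -35/2 ≈ -17.500)
t(z, q) = -48 + q + z - 35*q*z/2 (t(z, q) = (-35*z/2)*q + ((z + q) - 48) = -35*q*z/2 + ((q + z) - 48) = -35*q*z/2 + (-48 + q + z) = -48 + q + z - 35*q*z/2)
t(47, -5) - 526 = (-48 - 5 + 47 - 35/2*(-5)*47) - 526 = (-48 - 5 + 47 + 8225/2) - 526 = 8213/2 - 526 = 7161/2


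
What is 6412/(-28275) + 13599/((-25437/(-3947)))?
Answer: 505834892177/239743725 ≈ 2109.9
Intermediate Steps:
6412/(-28275) + 13599/((-25437/(-3947))) = 6412*(-1/28275) + 13599/((-25437*(-1/3947))) = -6412/28275 + 13599/(25437/3947) = -6412/28275 + 13599*(3947/25437) = -6412/28275 + 17891751/8479 = 505834892177/239743725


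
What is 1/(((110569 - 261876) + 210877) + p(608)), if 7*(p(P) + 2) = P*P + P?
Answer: 1/112464 ≈ 8.8917e-6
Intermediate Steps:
p(P) = -2 + P/7 + P²/7 (p(P) = -2 + (P*P + P)/7 = -2 + (P² + P)/7 = -2 + (P + P²)/7 = -2 + (P/7 + P²/7) = -2 + P/7 + P²/7)
1/(((110569 - 261876) + 210877) + p(608)) = 1/(((110569 - 261876) + 210877) + (-2 + (⅐)*608 + (⅐)*608²)) = 1/((-151307 + 210877) + (-2 + 608/7 + (⅐)*369664)) = 1/(59570 + (-2 + 608/7 + 369664/7)) = 1/(59570 + 52894) = 1/112464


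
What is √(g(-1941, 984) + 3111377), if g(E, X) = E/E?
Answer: √3111378 ≈ 1763.9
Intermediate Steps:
g(E, X) = 1
√(g(-1941, 984) + 3111377) = √(1 + 3111377) = √3111378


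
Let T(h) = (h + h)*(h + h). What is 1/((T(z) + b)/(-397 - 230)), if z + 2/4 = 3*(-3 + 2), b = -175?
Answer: 209/42 ≈ 4.9762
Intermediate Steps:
z = -7/2 (z = -½ + 3*(-3 + 2) = -½ + 3*(-1) = -½ - 3 = -7/2 ≈ -3.5000)
T(h) = 4*h² (T(h) = (2*h)*(2*h) = 4*h²)
1/((T(z) + b)/(-397 - 230)) = 1/((4*(-7/2)² - 175)/(-397 - 230)) = 1/((4*(49/4) - 175)/(-627)) = 1/((49 - 175)*(-1/627)) = 1/(-126*(-1/627)) = 1/(42/209) = 209/42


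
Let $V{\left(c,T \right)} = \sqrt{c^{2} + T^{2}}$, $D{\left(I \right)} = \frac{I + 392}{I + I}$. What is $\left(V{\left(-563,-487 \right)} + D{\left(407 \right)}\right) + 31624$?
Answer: $\frac{25742735}{814} + \sqrt{554138} \approx 32369.0$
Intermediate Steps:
$D{\left(I \right)} = \frac{392 + I}{2 I}$
$V{\left(c,T \right)} = \sqrt{T^{2} + c^{2}}$
$\left(V{\left(-563,-487 \right)} + D{\left(407 \right)}\right) + 31624 = \left(\sqrt{\left(-487\right)^{2} + \left(-563\right)^{2}} + \frac{392 + 407}{2 \cdot 407}\right) + 31624 = \left(\sqrt{237169 + 316969} + \frac{1}{2} \cdot \frac{1}{407} \cdot 799\right) + 31624 = \left(\sqrt{554138} + \frac{799}{814}\right) + 31624 = \left(\frac{799}{814} + \sqrt{554138}\right) + 31624 = \frac{25742735}{814} + \sqrt{554138}$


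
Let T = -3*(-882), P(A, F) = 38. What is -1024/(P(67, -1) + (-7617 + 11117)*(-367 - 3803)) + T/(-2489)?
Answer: -19307860358/18163430209 ≈ -1.0630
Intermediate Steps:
T = 2646
-1024/(P(67, -1) + (-7617 + 11117)*(-367 - 3803)) + T/(-2489) = -1024/(38 + (-7617 + 11117)*(-367 - 3803)) + 2646/(-2489) = -1024/(38 + 3500*(-4170)) + 2646*(-1/2489) = -1024/(38 - 14595000) - 2646/2489 = -1024/(-14594962) - 2646/2489 = -1024*(-1/14594962) - 2646/2489 = 512/7297481 - 2646/2489 = -19307860358/18163430209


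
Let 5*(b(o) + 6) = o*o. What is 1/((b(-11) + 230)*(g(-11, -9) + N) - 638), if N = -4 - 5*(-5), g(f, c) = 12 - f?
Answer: 5/51414 ≈ 9.7250e-5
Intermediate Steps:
b(o) = -6 + o**2/5 (b(o) = -6 + (o*o)/5 = -6 + o**2/5)
N = 21 (N = -4 + 25 = 21)
1/((b(-11) + 230)*(g(-11, -9) + N) - 638) = 1/(((-6 + (1/5)*(-11)**2) + 230)*((12 - 1*(-11)) + 21) - 638) = 1/(((-6 + (1/5)*121) + 230)*((12 + 11) + 21) - 638) = 1/(((-6 + 121/5) + 230)*(23 + 21) - 638) = 1/((91/5 + 230)*44 - 638) = 1/((1241/5)*44 - 638) = 1/(54604/5 - 638) = 1/(51414/5) = 5/51414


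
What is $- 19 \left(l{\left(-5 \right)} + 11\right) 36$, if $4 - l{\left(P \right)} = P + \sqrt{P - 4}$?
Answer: $-13680 + 2052 i \approx -13680.0 + 2052.0 i$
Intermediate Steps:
$l{\left(P \right)} = 4 - P - \sqrt{-4 + P}$ ($l{\left(P \right)} = 4 - \left(P + \sqrt{P - 4}\right) = 4 - \left(P + \sqrt{-4 + P}\right) = 4 - P - \sqrt{-4 + P}$)
$- 19 \left(l{\left(-5 \right)} + 11\right) 36 = - 19 \left(\left(4 - -5 - \sqrt{-4 - 5}\right) + 11\right) 36 = - 19 \left(\left(4 + 5 - \sqrt{-9}\right) + 11\right) 36 = - 19 \left(\left(4 + 5 - 3 i\right) + 11\right) 36 = - 19 \left(\left(9 - 3 i\right) + 11\right) 36 = - 19 \left(20 - 3 i\right) 36 = \left(-380 + 57 i\right) 36 = -13680 + 2052 i$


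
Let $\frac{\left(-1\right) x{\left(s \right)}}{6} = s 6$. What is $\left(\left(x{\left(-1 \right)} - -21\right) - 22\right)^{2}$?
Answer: $1225$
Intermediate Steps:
$x{\left(s \right)} = - 36 s$ ($x{\left(s \right)} = - 6 s 6 = - 6 \cdot 6 s = - 36 s$)
$\left(\left(x{\left(-1 \right)} - -21\right) - 22\right)^{2} = \left(\left(\left(-36\right) \left(-1\right) - -21\right) - 22\right)^{2} = \left(\left(36 + 21\right) - 22\right)^{2} = \left(57 - 22\right)^{2} = 35^{2} = 1225$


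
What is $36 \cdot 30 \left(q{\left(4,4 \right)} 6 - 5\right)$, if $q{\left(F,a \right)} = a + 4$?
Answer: $46440$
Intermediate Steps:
$q{\left(F,a \right)} = 4 + a$
$36 \cdot 30 \left(q{\left(4,4 \right)} 6 - 5\right) = 36 \cdot 30 \left(\left(4 + 4\right) 6 - 5\right) = 1080 \left(8 \cdot 6 - 5\right) = 1080 \left(48 - 5\right) = 1080 \cdot 43 = 46440$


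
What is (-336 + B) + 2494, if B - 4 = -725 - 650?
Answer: 787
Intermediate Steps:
B = -1371 (B = 4 + (-725 - 650) = 4 - 1375 = -1371)
(-336 + B) + 2494 = (-336 - 1371) + 2494 = -1707 + 2494 = 787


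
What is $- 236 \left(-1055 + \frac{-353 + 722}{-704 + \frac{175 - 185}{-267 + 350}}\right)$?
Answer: $\frac{7279058566}{29221} \approx 2.491 \cdot 10^{5}$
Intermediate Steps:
$- 236 \left(-1055 + \frac{-353 + 722}{-704 + \frac{175 - 185}{-267 + 350}}\right) = - 236 \left(-1055 + \frac{369}{-704 - \frac{10}{83}}\right) = - 236 \left(-1055 + \frac{369}{- \frac{58442}{83}}\right) = - 236 \left(-1055 + 369 \left(- \frac{83}{58442}\right)\right) = - 236 \left(-1055 - \frac{30627}{58442}\right) = \left(-236\right) \left(- \frac{61686937}{58442}\right) = \frac{7279058566}{29221}$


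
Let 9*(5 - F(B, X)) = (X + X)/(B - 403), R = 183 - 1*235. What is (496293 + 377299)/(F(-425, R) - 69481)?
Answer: -813750948/64716907 ≈ -12.574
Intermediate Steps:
R = -52 (R = 183 - 235 = -52)
F(B, X) = 5 - 2*X/(9*(-403 + B)) (F(B, X) = 5 - (X + X)/(9*(B - 403)) = 5 - 2*X/(9*(-403 + B)))
(496293 + 377299)/(F(-425, R) - 69481) = (496293 + 377299)/((-18135 - 2*(-52) + 45*(-425))/(9*(-403 - 425)) - 69481) = 873592/((⅑)*(-18135 + 104 - 19125)/(-828) - 69481) = 873592/((⅑)*(-1/828)*(-37156) - 69481) = 873592/(9289/1863 - 69481) = 873592/(-129433814/1863) = 873592*(-1863/129433814) = -813750948/64716907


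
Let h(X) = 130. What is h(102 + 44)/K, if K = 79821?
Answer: 130/79821 ≈ 0.0016286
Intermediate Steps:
h(102 + 44)/K = 130/79821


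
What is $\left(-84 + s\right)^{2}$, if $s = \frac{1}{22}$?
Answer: $\frac{3411409}{484} \approx 7048.4$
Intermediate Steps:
$s = \frac{1}{22} \approx 0.045455$
$\left(-84 + s\right)^{2} = \left(-84 + \frac{1}{22}\right)^{2} = \left(- \frac{1847}{22}\right)^{2} = \frac{3411409}{484}$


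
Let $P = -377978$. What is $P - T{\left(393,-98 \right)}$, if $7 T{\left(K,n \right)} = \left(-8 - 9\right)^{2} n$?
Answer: $-373932$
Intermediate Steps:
$T{\left(K,n \right)} = \frac{289 n}{7}$ ($T{\left(K,n \right)} = \frac{\left(-8 - 9\right)^{2} n}{7} = \frac{\left(-17\right)^{2} n}{7} = \frac{289 n}{7}$)
$P - T{\left(393,-98 \right)} = -377978 - \frac{289}{7} \left(-98\right) = -377978 - -4046 = -377978 + 4046 = -373932$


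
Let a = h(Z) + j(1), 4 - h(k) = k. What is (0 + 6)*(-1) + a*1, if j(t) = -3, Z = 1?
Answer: -6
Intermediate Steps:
h(k) = 4 - k
a = 0 (a = (4 - 1*1) - 3 = (4 - 1) - 3 = 3 - 3 = 0)
(0 + 6)*(-1) + a*1 = (0 + 6)*(-1) + 0*1 = 6*(-1) + 0 = -6 + 0 = -6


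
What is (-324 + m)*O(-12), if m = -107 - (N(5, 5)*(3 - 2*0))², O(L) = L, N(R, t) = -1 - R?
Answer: 9060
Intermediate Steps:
m = -431 (m = -107 - ((-1 - 1*5)*(3 - 2*0))² = -107 - ((-1 - 5)*(3 + 0))² = -107 - (-6*3)² = -107 - 1*(-18)² = -107 - 1*324 = -107 - 324 = -431)
(-324 + m)*O(-12) = (-324 - 431)*(-12) = -755*(-12) = 9060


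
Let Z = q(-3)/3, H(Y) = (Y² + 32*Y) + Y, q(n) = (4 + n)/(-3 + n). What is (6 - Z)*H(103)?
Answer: 763436/9 ≈ 84826.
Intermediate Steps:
q(n) = (4 + n)/(-3 + n)
H(Y) = Y² + 33*Y
Z = -1/18 (Z = ((4 - 3)/(-3 - 3))/3 = (1/(-6))*(⅓) = -⅙*1*(⅓) = -⅙*⅓ = -1/18 ≈ -0.055556)
(6 - Z)*H(103) = (6 - 1*(-1/18))*(103*(33 + 103)) = (6 + 1/18)*(103*136) = (109/18)*14008 = 763436/9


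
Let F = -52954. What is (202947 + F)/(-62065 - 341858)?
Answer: -149993/403923 ≈ -0.37134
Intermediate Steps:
(202947 + F)/(-62065 - 341858) = (202947 - 52954)/(-62065 - 341858) = 149993/(-403923) = 149993*(-1/403923) = -149993/403923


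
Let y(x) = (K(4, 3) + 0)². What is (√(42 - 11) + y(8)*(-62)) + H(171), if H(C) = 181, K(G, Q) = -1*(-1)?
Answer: 119 + √31 ≈ 124.57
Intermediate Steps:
K(G, Q) = 1
y(x) = 1 (y(x) = (1 + 0)² = 1² = 1)
(√(42 - 11) + y(8)*(-62)) + H(171) = (√(42 - 11) + 1*(-62)) + 181 = (√31 - 62) + 181 = (-62 + √31) + 181 = 119 + √31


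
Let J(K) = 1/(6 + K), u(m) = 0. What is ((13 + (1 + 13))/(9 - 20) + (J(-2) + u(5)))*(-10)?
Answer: 485/22 ≈ 22.045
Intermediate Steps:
((13 + (1 + 13))/(9 - 20) + (J(-2) + u(5)))*(-10) = ((13 + (1 + 13))/(9 - 20) + (1/(6 - 2) + 0))*(-10) = ((13 + 14)/(-11) + (1/4 + 0))*(-10) = (27*(-1/11) + (¼ + 0))*(-10) = (-27/11 + ¼)*(-10) = -97/44*(-10) = 485/22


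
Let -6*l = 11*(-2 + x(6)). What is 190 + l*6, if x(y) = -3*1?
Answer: 245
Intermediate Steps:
x(y) = -3
l = 55/6 (l = -11*(-2 - 3)/6 = -11*(-5)/6 = -⅙*(-55) = 55/6 ≈ 9.1667)
190 + l*6 = 190 + (55/6)*6 = 190 + 55 = 245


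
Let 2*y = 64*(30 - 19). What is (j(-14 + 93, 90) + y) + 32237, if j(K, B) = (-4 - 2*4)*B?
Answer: 31509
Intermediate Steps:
y = 352 (y = (64*(30 - 19))/2 = (64*11)/2 = (½)*704 = 352)
j(K, B) = -12*B (j(K, B) = (-4 - 8)*B = -12*B)
(j(-14 + 93, 90) + y) + 32237 = (-12*90 + 352) + 32237 = (-1080 + 352) + 32237 = -728 + 32237 = 31509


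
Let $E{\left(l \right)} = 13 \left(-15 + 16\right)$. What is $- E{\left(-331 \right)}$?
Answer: $-13$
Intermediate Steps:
$E{\left(l \right)} = 13$ ($E{\left(l \right)} = 13 \cdot 1 = 13$)
$- E{\left(-331 \right)} = \left(-1\right) 13 = -13$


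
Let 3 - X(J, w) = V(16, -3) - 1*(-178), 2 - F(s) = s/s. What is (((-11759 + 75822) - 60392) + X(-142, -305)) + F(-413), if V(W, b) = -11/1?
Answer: 3508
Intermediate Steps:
F(s) = 1 (F(s) = 2 - s/s = 2 - 1*1 = 2 - 1 = 1)
V(W, b) = -11 (V(W, b) = -11*1 = -11)
X(J, w) = -164 (X(J, w) = 3 - (-11 - 1*(-178)) = 3 - (-11 + 178) = 3 - 1*167 = 3 - 167 = -164)
(((-11759 + 75822) - 60392) + X(-142, -305)) + F(-413) = (((-11759 + 75822) - 60392) - 164) + 1 = ((64063 - 60392) - 164) + 1 = (3671 - 164) + 1 = 3507 + 1 = 3508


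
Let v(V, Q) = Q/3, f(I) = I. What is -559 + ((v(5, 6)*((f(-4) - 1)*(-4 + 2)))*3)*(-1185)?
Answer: -71659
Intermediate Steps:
v(V, Q) = Q/3 (v(V, Q) = Q*(⅓) = Q/3)
-559 + ((v(5, 6)*((f(-4) - 1)*(-4 + 2)))*3)*(-1185) = -559 + ((((⅓)*6)*((-4 - 1)*(-4 + 2)))*3)*(-1185) = -559 + ((2*(-5*(-2)))*3)*(-1185) = -559 + ((2*10)*3)*(-1185) = -559 + (20*3)*(-1185) = -559 + 60*(-1185) = -559 - 71100 = -71659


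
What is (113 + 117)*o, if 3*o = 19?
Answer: 4370/3 ≈ 1456.7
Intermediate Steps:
o = 19/3 (o = (⅓)*19 = 19/3 ≈ 6.3333)
(113 + 117)*o = (113 + 117)*(19/3) = 230*(19/3) = 4370/3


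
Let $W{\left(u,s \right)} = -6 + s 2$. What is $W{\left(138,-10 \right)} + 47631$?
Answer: $47605$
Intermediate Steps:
$W{\left(u,s \right)} = -6 + 2 s$
$W{\left(138,-10 \right)} + 47631 = \left(-6 + 2 \left(-10\right)\right) + 47631 = \left(-6 - 20\right) + 47631 = -26 + 47631 = 47605$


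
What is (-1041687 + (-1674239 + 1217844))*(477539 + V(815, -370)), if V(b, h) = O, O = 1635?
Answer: -717841944268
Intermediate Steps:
V(b, h) = 1635
(-1041687 + (-1674239 + 1217844))*(477539 + V(815, -370)) = (-1041687 + (-1674239 + 1217844))*(477539 + 1635) = (-1041687 - 456395)*479174 = -1498082*479174 = -717841944268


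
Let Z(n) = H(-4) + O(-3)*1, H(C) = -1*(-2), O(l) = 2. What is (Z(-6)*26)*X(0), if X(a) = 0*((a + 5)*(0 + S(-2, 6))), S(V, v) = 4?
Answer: 0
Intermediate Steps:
H(C) = 2
Z(n) = 4 (Z(n) = 2 + 2*1 = 2 + 2 = 4)
X(a) = 0 (X(a) = 0*((a + 5)*(0 + 4)) = 0*((5 + a)*4) = 0*(20 + 4*a) = 0)
(Z(-6)*26)*X(0) = (4*26)*0 = 104*0 = 0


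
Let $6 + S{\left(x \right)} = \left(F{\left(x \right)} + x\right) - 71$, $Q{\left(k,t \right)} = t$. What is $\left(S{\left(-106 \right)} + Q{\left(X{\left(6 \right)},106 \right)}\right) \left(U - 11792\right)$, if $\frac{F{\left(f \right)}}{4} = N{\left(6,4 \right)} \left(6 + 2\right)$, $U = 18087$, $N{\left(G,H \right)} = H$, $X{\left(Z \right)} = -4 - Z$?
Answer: $321045$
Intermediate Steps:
$F{\left(f \right)} = 128$ ($F{\left(f \right)} = 4 \cdot 4 \left(6 + 2\right) = 4 \cdot 4 \cdot 8 = 4 \cdot 32 = 128$)
$S{\left(x \right)} = 51 + x$ ($S{\left(x \right)} = -6 + \left(\left(128 + x\right) - 71\right) = -6 + \left(57 + x\right) = 51 + x$)
$\left(S{\left(-106 \right)} + Q{\left(X{\left(6 \right)},106 \right)}\right) \left(U - 11792\right) = \left(\left(51 - 106\right) + 106\right) \left(18087 - 11792\right) = \left(-55 + 106\right) 6295 = 51 \cdot 6295 = 321045$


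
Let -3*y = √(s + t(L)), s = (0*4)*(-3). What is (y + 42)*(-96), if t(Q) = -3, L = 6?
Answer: -4032 + 32*I*√3 ≈ -4032.0 + 55.426*I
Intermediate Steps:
s = 0 (s = 0*(-3) = 0)
y = -I*√3/3 (y = -√(0 - 3)/3 = -I*√3/3 ≈ -0.57735*I)
(y + 42)*(-96) = (-I*√3/3 + 42)*(-96) = (42 - I*√3/3)*(-96) = -4032 + 32*I*√3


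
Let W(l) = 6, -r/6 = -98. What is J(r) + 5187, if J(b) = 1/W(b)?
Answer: 31123/6 ≈ 5187.2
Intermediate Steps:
r = 588 (r = -6*(-98) = 588)
J(b) = ⅙ (J(b) = 1/6 = ⅙)
J(r) + 5187 = ⅙ + 5187 = 31123/6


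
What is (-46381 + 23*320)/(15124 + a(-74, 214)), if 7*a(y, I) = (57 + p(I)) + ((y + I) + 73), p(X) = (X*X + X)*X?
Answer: -13007/473918 ≈ -0.027446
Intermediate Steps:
p(X) = X*(X + X**2) (p(X) = (X**2 + X)*X = (X + X**2)*X = X*(X + X**2))
a(y, I) = 130/7 + I/7 + y/7 + I**2*(1 + I)/7 (a(y, I) = ((57 + I**2*(1 + I)) + ((y + I) + 73))/7 = ((57 + I**2*(1 + I)) + ((I + y) + 73))/7 = ((57 + I**2*(1 + I)) + (73 + I + y))/7 = (130 + I + y + I**2*(1 + I))/7 = 130/7 + I/7 + y/7 + I**2*(1 + I)/7)
(-46381 + 23*320)/(15124 + a(-74, 214)) = (-46381 + 23*320)/(15124 + (130/7 + (1/7)*214 + (1/7)*(-74) + (1/7)*214**2*(1 + 214))) = (-46381 + 7360)/(15124 + (130/7 + 214/7 - 74/7 + (1/7)*45796*215)) = -39021/(15124 + (130/7 + 214/7 - 74/7 + 9846140/7)) = -39021/(15124 + 1406630) = -39021/1421754 = -39021*1/1421754 = -13007/473918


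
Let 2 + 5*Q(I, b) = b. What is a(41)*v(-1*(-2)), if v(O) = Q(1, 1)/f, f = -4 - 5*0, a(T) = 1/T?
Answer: 1/820 ≈ 0.0012195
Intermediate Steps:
Q(I, b) = -⅖ + b/5
f = -4 (f = -4 + 0 = -4)
v(O) = 1/20 (v(O) = (-⅖ + (⅕)*1)/(-4) = (-⅖ + ⅕)*(-¼) = -⅕*(-¼) = 1/20)
a(41)*v(-1*(-2)) = (1/20)/41 = (1/41)*(1/20) = 1/820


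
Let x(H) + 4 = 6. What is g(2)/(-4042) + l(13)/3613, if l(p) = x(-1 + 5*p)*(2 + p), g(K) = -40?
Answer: 132890/7301873 ≈ 0.018199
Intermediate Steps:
x(H) = 2 (x(H) = -4 + 6 = 2)
l(p) = 4 + 2*p (l(p) = 2*(2 + p) = 4 + 2*p)
g(2)/(-4042) + l(13)/3613 = -40/(-4042) + (4 + 2*13)/3613 = -40*(-1/4042) + (4 + 26)*(1/3613) = 20/2021 + 30*(1/3613) = 20/2021 + 30/3613 = 132890/7301873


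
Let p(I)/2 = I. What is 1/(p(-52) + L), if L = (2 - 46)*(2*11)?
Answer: -1/1072 ≈ -0.00093284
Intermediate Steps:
p(I) = 2*I
L = -968 (L = -44*22 = -968)
1/(p(-52) + L) = 1/(2*(-52) - 968) = 1/(-104 - 968) = 1/(-1072) = -1/1072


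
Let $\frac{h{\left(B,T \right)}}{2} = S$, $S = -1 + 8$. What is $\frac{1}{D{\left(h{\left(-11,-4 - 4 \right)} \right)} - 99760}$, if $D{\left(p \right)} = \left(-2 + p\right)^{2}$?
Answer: $- \frac{1}{99616} \approx -1.0039 \cdot 10^{-5}$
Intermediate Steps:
$S = 7$
$h{\left(B,T \right)} = 14$ ($h{\left(B,T \right)} = 2 \cdot 7 = 14$)
$\frac{1}{D{\left(h{\left(-11,-4 - 4 \right)} \right)} - 99760} = \frac{1}{\left(-2 + 14\right)^{2} - 99760} = \frac{1}{12^{2} - 99760} = \frac{1}{144 - 99760} = \frac{1}{-99616} = - \frac{1}{99616}$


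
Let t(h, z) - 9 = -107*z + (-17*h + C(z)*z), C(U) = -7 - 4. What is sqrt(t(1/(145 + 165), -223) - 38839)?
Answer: I*sqrt(1202792870)/310 ≈ 111.88*I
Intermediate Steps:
C(U) = -11
t(h, z) = 9 - 118*z - 17*h (t(h, z) = 9 + (-107*z + (-17*h - 11*z)) = 9 + (-118*z - 17*h) = 9 - 118*z - 17*h)
sqrt(t(1/(145 + 165), -223) - 38839) = sqrt((9 - 118*(-223) - 17/(145 + 165)) - 38839) = sqrt((9 + 26314 - 17/310) - 38839) = sqrt(8160113/310 - 38839) = sqrt(-3879977/310) = I*sqrt(1202792870)/310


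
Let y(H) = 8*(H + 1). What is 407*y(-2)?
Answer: -3256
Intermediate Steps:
y(H) = 8 + 8*H (y(H) = 8*(1 + H) = 8 + 8*H)
407*y(-2) = 407*(8 + 8*(-2)) = 407*(8 - 16) = 407*(-8) = -3256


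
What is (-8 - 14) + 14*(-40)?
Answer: -582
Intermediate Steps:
(-8 - 14) + 14*(-40) = -22 - 560 = -582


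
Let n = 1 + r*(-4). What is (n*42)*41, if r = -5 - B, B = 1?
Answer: 43050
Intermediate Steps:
r = -6 (r = -5 - 1*1 = -5 - 1 = -6)
n = 25 (n = 1 - 6*(-4) = 1 + 24 = 25)
(n*42)*41 = (25*42)*41 = 1050*41 = 43050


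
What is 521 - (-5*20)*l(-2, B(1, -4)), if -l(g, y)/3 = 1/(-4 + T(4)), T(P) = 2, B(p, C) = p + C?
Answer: 671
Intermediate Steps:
B(p, C) = C + p
l(g, y) = 3/2 (l(g, y) = -3/(-4 + 2) = -3/(-2) = -3*(-½) = 3/2)
521 - (-5*20)*l(-2, B(1, -4)) = 521 - (-5*20)*3/2 = 521 - (-100)*3/2 = 521 - 1*(-150) = 521 + 150 = 671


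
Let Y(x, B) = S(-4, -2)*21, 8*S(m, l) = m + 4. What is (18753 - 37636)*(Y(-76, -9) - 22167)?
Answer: 418579461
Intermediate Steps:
S(m, l) = ½ + m/8 (S(m, l) = (m + 4)/8 = (4 + m)/8 = ½ + m/8)
Y(x, B) = 0 (Y(x, B) = (½ + (⅛)*(-4))*21 = (½ - ½)*21 = 0*21 = 0)
(18753 - 37636)*(Y(-76, -9) - 22167) = (18753 - 37636)*(0 - 22167) = -18883*(-22167) = 418579461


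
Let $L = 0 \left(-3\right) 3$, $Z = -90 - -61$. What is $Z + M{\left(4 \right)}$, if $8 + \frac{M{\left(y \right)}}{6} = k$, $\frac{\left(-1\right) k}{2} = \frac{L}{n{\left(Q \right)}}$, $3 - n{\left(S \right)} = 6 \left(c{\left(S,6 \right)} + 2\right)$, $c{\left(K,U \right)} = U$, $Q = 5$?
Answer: $-77$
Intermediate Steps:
$Z = -29$ ($Z = -90 + 61 = -29$)
$L = 0$ ($L = 0 \cdot 3 = 0$)
$n{\left(S \right)} = -45$ ($n{\left(S \right)} = 3 - 6 \left(6 + 2\right) = 3 - 6 \cdot 8 = 3 - 48 = -45$)
$k = 0$ ($k = - 2 \frac{0}{-45} = - 2 \cdot 0 \left(- \frac{1}{45}\right) = \left(-2\right) 0 = 0$)
$M{\left(y \right)} = -48$ ($M{\left(y \right)} = -48 + 6 \cdot 0 = -48 + 0 = -48$)
$Z + M{\left(4 \right)} = -29 - 48 = -77$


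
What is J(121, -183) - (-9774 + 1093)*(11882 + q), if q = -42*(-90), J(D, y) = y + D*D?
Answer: 135976280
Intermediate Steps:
J(D, y) = y + D**2
q = 3780
J(121, -183) - (-9774 + 1093)*(11882 + q) = (-183 + 121**2) - (-9774 + 1093)*(11882 + 3780) = (-183 + 14641) - (-8681)*15662 = 14458 - 1*(-135961822) = 14458 + 135961822 = 135976280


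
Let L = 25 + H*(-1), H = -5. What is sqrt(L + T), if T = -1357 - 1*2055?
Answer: I*sqrt(3382) ≈ 58.155*I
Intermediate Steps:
T = -3412 (T = -1357 - 2055 = -3412)
L = 30 (L = 25 - 5*(-1) = 25 + 5 = 30)
sqrt(L + T) = sqrt(30 - 3412) = sqrt(-3382) = I*sqrt(3382)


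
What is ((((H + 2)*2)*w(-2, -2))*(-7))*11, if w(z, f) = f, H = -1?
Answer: 308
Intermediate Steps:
((((H + 2)*2)*w(-2, -2))*(-7))*11 = ((((-1 + 2)*2)*(-2))*(-7))*11 = (((1*2)*(-2))*(-7))*11 = ((2*(-2))*(-7))*11 = -4*(-7)*11 = 28*11 = 308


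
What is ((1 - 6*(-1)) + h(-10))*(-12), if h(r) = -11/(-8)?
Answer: -201/2 ≈ -100.50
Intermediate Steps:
h(r) = 11/8 (h(r) = -11*(-⅛) = 11/8)
((1 - 6*(-1)) + h(-10))*(-12) = ((1 - 6*(-1)) + 11/8)*(-12) = ((1 + 6) + 11/8)*(-12) = (7 + 11/8)*(-12) = (67/8)*(-12) = -201/2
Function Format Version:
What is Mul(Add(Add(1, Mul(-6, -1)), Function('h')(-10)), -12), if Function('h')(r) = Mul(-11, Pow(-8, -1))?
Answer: Rational(-201, 2) ≈ -100.50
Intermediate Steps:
Function('h')(r) = Rational(11, 8) (Function('h')(r) = Mul(-11, Rational(-1, 8)) = Rational(11, 8))
Mul(Add(Add(1, Mul(-6, -1)), Function('h')(-10)), -12) = Mul(Add(Add(1, Mul(-6, -1)), Rational(11, 8)), -12) = Mul(Add(Add(1, 6), Rational(11, 8)), -12) = Mul(Add(7, Rational(11, 8)), -12) = Mul(Rational(67, 8), -12) = Rational(-201, 2)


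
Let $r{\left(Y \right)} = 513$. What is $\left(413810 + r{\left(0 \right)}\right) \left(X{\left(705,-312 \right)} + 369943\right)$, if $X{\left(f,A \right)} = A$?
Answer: $153146624813$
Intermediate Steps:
$\left(413810 + r{\left(0 \right)}\right) \left(X{\left(705,-312 \right)} + 369943\right) = \left(413810 + 513\right) \left(-312 + 369943\right) = 414323 \cdot 369631 = 153146624813$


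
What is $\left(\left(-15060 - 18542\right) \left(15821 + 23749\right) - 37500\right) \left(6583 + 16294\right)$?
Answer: $-30418829477280$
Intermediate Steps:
$\left(\left(-15060 - 18542\right) \left(15821 + 23749\right) - 37500\right) \left(6583 + 16294\right) = \left(\left(-33602\right) 39570 - 37500\right) 22877 = \left(-1329631140 - 37500\right) 22877 = \left(-1329668640\right) 22877 = -30418829477280$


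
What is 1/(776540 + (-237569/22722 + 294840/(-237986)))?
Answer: 386251278/299935050457369 ≈ 1.2878e-6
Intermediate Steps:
1/(776540 + (-237569/22722 + 294840/(-237986))) = 1/(776540 + (-237569*1/22722 + 294840*(-1/237986))) = 1/(776540 + (-237569/22722 - 21060/16999)) = 1/(776540 - 4516960751/386251278) = 1/(299935050457369/386251278) = 386251278/299935050457369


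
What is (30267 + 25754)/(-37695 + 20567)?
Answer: -56021/17128 ≈ -3.2707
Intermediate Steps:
(30267 + 25754)/(-37695 + 20567) = 56021/(-17128) = 56021*(-1/17128) = -56021/17128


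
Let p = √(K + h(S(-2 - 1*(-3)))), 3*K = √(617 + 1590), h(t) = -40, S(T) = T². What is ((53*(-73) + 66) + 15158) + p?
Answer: 11355 + √(-360 + 3*√2207)/3 ≈ 11355.0 + 4.9336*I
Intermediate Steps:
K = √2207/3 (K = √(617 + 1590)/3 = √2207/3 ≈ 15.660)
p = √(-40 + √2207/3) (p = √(√2207/3 - 40) = √(-40 + √2207/3) ≈ 4.9336*I)
((53*(-73) + 66) + 15158) + p = ((53*(-73) + 66) + 15158) + √(-360 + 3*√2207)/3 = ((-3869 + 66) + 15158) + √(-360 + 3*√2207)/3 = (-3803 + 15158) + √(-360 + 3*√2207)/3 = 11355 + √(-360 + 3*√2207)/3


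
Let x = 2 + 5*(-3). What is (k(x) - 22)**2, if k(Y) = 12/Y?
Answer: 88804/169 ≈ 525.47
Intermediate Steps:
x = -13 (x = 2 - 15 = -13)
(k(x) - 22)**2 = (12/(-13) - 22)**2 = (12*(-1/13) - 22)**2 = (-12/13 - 22)**2 = (-298/13)**2 = 88804/169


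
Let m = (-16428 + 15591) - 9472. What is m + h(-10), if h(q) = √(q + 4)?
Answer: -10309 + I*√6 ≈ -10309.0 + 2.4495*I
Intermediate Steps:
h(q) = √(4 + q)
m = -10309 (m = -837 - 9472 = -10309)
m + h(-10) = -10309 + √(4 - 10) = -10309 + √(-6) = -10309 + I*√6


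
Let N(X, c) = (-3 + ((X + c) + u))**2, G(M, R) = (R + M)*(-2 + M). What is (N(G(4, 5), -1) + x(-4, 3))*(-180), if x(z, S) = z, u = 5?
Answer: -64260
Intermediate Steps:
G(M, R) = (-2 + M)*(M + R) (G(M, R) = (M + R)*(-2 + M) = (-2 + M)*(M + R))
N(X, c) = (2 + X + c)**2 (N(X, c) = (-3 + ((X + c) + 5))**2 = (-3 + (5 + X + c))**2 = (2 + X + c)**2)
(N(G(4, 5), -1) + x(-4, 3))*(-180) = ((2 + (4**2 - 2*4 - 2*5 + 4*5) - 1)**2 - 4)*(-180) = ((2 + (16 - 8 - 10 + 20) - 1)**2 - 4)*(-180) = ((2 + 18 - 1)**2 - 4)*(-180) = (19**2 - 4)*(-180) = (361 - 4)*(-180) = 357*(-180) = -64260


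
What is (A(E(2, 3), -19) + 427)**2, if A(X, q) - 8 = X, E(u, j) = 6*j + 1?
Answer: 206116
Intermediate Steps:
E(u, j) = 1 + 6*j
A(X, q) = 8 + X
(A(E(2, 3), -19) + 427)**2 = ((8 + (1 + 6*3)) + 427)**2 = ((8 + (1 + 18)) + 427)**2 = ((8 + 19) + 427)**2 = (27 + 427)**2 = 454**2 = 206116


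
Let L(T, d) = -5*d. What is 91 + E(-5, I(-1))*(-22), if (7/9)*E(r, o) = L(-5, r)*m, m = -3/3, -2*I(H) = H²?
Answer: 5587/7 ≈ 798.14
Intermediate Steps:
I(H) = -H²/2
m = -1 (m = -3*⅓ = -1)
E(r, o) = 45*r/7 (E(r, o) = 9*(-5*r*(-1))/7 = 9*(5*r)/7 = 45*r/7)
91 + E(-5, I(-1))*(-22) = 91 + ((45/7)*(-5))*(-22) = 91 - 225/7*(-22) = 91 + 4950/7 = 5587/7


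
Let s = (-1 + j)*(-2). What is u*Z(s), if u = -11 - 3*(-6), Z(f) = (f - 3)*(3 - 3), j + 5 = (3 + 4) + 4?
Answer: 0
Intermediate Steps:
j = 6 (j = -5 + ((3 + 4) + 4) = -5 + (7 + 4) = -5 + 11 = 6)
s = -10 (s = (-1 + 6)*(-2) = 5*(-2) = -10)
Z(f) = 0 (Z(f) = (-3 + f)*0 = 0)
u = 7 (u = -11 - 1*(-18) = -11 + 18 = 7)
u*Z(s) = 7*0 = 0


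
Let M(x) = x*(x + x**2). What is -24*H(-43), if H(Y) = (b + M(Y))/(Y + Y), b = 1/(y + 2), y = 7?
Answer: -2795684/129 ≈ -21672.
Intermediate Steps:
b = 1/9 (b = 1/(7 + 2) = 1/9 ≈ 0.11111)
H(Y) = (1/9 + Y**2*(1 + Y))/(2*Y) (H(Y) = (1/9 + Y**2*(1 + Y))/(Y + Y) = (1/9 + Y**2*(1 + Y))/((2*Y)) = (1/9 + Y**2*(1 + Y))*(1/(2*Y)) = (1/9 + Y**2*(1 + Y))/(2*Y))
-24*H(-43) = -4*(1 + 9*(-43)**2*(1 - 43))/(3*(-43)) = -4*(-1)*(1 + 9*1849*(-42))/(3*43) = -4*(-1)*(1 - 698922)/(3*43) = -4*(-1)*(-698921)/(3*43) = -24*698921/774 = -2795684/129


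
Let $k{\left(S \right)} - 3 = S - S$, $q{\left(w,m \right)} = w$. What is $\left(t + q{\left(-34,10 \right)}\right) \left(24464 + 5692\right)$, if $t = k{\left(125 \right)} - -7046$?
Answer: $211544340$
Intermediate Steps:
$k{\left(S \right)} = 3$ ($k{\left(S \right)} = 3 + \left(S - S\right) = 3 + 0 = 3$)
$t = 7049$ ($t = 3 - -7046 = 3 + 7046 = 7049$)
$\left(t + q{\left(-34,10 \right)}\right) \left(24464 + 5692\right) = \left(7049 - 34\right) \left(24464 + 5692\right) = 7015 \cdot 30156 = 211544340$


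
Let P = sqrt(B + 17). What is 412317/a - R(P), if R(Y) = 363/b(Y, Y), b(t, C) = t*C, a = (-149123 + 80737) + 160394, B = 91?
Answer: 927611/828072 ≈ 1.1202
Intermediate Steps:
P = 6*sqrt(3) (P = sqrt(91 + 17) = sqrt(108) = 6*sqrt(3) ≈ 10.392)
a = 92008 (a = -68386 + 160394 = 92008)
b(t, C) = C*t
R(Y) = 363/Y**2 (R(Y) = 363/((Y*Y)) = 363/(Y**2) = 363/Y**2)
412317/a - R(P) = 412317/92008 - 363/(6*sqrt(3))**2 = 412317*(1/92008) - 363/108 = 412317/92008 - 1*121/36 = 412317/92008 - 121/36 = 927611/828072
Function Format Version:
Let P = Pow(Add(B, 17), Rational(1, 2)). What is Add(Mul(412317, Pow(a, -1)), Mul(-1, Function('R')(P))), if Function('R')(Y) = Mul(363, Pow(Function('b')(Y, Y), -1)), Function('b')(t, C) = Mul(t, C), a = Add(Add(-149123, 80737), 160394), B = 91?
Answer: Rational(927611, 828072) ≈ 1.1202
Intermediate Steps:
P = Mul(6, Pow(3, Rational(1, 2))) (P = Pow(Add(91, 17), Rational(1, 2)) = Pow(108, Rational(1, 2)) = Mul(6, Pow(3, Rational(1, 2))) ≈ 10.392)
a = 92008 (a = Add(-68386, 160394) = 92008)
Function('b')(t, C) = Mul(C, t)
Function('R')(Y) = Mul(363, Pow(Y, -2)) (Function('R')(Y) = Mul(363, Pow(Mul(Y, Y), -1)) = Mul(363, Pow(Pow(Y, 2), -1)) = Mul(363, Pow(Y, -2)))
Add(Mul(412317, Pow(a, -1)), Mul(-1, Function('R')(P))) = Add(Mul(412317, Pow(92008, -1)), Mul(-1, Mul(363, Pow(Mul(6, Pow(3, Rational(1, 2))), -2)))) = Add(Mul(412317, Rational(1, 92008)), Mul(-1, Mul(363, Rational(1, 108)))) = Add(Rational(412317, 92008), Mul(-1, Rational(121, 36))) = Add(Rational(412317, 92008), Rational(-121, 36)) = Rational(927611, 828072)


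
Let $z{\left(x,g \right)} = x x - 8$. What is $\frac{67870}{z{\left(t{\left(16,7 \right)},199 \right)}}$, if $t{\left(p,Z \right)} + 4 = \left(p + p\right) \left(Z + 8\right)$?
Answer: $\frac{33935}{113284} \approx 0.29956$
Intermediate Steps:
$t{\left(p,Z \right)} = -4 + 2 p \left(8 + Z\right)$ ($t{\left(p,Z \right)} = -4 + \left(p + p\right) \left(Z + 8\right) = -4 + 2 p \left(8 + Z\right)$)
$z{\left(x,g \right)} = -8 + x^{2}$ ($z{\left(x,g \right)} = x^{2} - 8 = -8 + x^{2}$)
$\frac{67870}{z{\left(t{\left(16,7 \right)},199 \right)}} = \frac{67870}{-8 + \left(-4 + 16 \cdot 16 + 2 \cdot 7 \cdot 16\right)^{2}} = \frac{67870}{-8 + \left(-4 + 256 + 224\right)^{2}} = \frac{67870}{-8 + 476^{2}} = \frac{67870}{-8 + 226576} = \frac{67870}{226568} = 67870 \cdot \frac{1}{226568} = \frac{33935}{113284}$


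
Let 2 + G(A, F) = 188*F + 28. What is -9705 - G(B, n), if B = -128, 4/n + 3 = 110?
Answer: -1041969/107 ≈ -9738.0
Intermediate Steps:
n = 4/107 (n = 4/(-3 + 110) = 4/107 ≈ 0.037383)
G(A, F) = 26 + 188*F (G(A, F) = -2 + (188*F + 28) = -2 + (28 + 188*F) = 26 + 188*F)
-9705 - G(B, n) = -9705 - (26 + 188*(4/107)) = -9705 - (26 + 752/107) = -9705 - 1*3534/107 = -9705 - 3534/107 = -1041969/107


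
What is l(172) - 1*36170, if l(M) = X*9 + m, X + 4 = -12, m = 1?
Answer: -36313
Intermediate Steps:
X = -16 (X = -4 - 12 = -16)
l(M) = -143 (l(M) = -16*9 + 1 = -144 + 1 = -143)
l(172) - 1*36170 = -143 - 1*36170 = -143 - 36170 = -36313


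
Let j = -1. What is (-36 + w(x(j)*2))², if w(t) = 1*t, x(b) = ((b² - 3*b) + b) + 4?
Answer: 484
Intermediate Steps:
x(b) = 4 + b² - 2*b (x(b) = (b² - 2*b) + 4 = 4 + b² - 2*b)
w(t) = t
(-36 + w(x(j)*2))² = (-36 + (4 + (-1)² - 2*(-1))*2)² = (-36 + (4 + 1 + 2)*2)² = (-36 + 7*2)² = (-36 + 14)² = (-22)² = 484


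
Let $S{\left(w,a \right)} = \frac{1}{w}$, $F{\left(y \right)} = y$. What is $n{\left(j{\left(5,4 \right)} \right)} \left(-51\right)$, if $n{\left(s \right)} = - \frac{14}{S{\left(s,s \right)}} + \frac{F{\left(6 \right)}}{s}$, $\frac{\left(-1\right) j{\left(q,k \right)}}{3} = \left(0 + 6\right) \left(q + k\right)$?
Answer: $- \frac{1040995}{9} \approx -1.1567 \cdot 10^{5}$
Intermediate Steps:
$j{\left(q,k \right)} = - 18 k - 18 q$ ($j{\left(q,k \right)} = - 3 \left(0 + 6\right) \left(q + k\right) = - 3 \cdot 6 \left(k + q\right) = - 3 \left(6 k + 6 q\right) = - 18 k - 18 q$)
$n{\left(s \right)} = - 14 s + \frac{6}{s}$ ($n{\left(s \right)} = - \frac{14}{\frac{1}{s}} + \frac{6}{s} = - 14 s + \frac{6}{s}$)
$n{\left(j{\left(5,4 \right)} \right)} \left(-51\right) = \left(- 14 \left(\left(-18\right) 4 - 90\right) + \frac{6}{\left(-18\right) 4 - 90}\right) \left(-51\right) = \left(- 14 \left(-72 - 90\right) + \frac{6}{-72 - 90}\right) \left(-51\right) = \left(\left(-14\right) \left(-162\right) + \frac{6}{-162}\right) \left(-51\right) = \left(2268 + 6 \left(- \frac{1}{162}\right)\right) \left(-51\right) = \left(2268 - \frac{1}{27}\right) \left(-51\right) = \frac{61235}{27} \left(-51\right) = - \frac{1040995}{9}$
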